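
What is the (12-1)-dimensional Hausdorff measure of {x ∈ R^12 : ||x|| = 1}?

S = n·V_n(r)/r = 12·V_12(1)/1 (volume-to-surface relation), giving π^6/60 ≈ 16.0232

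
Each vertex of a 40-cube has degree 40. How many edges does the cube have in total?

Each of the 2^40 = 1099511627776 vertices has degree 40; total edges = 40·2^40/2 = 21990232555520.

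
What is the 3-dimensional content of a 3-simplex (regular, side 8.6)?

Volume = (√2/12) · 8.6³ = 74.9599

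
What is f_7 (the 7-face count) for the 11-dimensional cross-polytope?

Number of 7-faces = 2^(7+1) · C(11,7+1) = 256 · 165 = 42240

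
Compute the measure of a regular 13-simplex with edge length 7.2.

For a regular n-simplex with edge a, V = (a^n / n!)·√((n+1)/2^n). With a=7.2, n=13: V ≈ 0.927708.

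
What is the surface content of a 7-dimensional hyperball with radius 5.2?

S = n·V_n(r)/r = 7·V_7(5.2)/5.2 (volume-to-surface relation), giving 653881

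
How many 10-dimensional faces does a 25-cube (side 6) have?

f_10(25-cube) = (25 choose 10) · 2^15 = 107110727680.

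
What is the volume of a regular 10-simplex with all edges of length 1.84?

V_10 = √(11) · 1.84^10 / (10! · 2^(10/2)) ≈ 1.27046e-05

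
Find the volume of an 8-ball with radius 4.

Volume = π^{8/2}·(4)^8/Γ(5) = 8192·π^4/3 ≈ 265992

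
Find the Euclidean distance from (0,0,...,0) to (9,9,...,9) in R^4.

Diagonal = √4 · 9 = 18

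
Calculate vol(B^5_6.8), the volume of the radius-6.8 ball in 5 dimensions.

Volume = π^{5/2}·(6.8)^5/Γ(7/2) ≈ 76532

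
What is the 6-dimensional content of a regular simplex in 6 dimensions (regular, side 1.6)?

V_6 = √(7) · 1.6^6 / (6! · 2^(6/2)) ≈ 0.00770631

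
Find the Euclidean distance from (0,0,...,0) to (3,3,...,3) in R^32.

d = √(3² + 3² + ... + 3²) [32 terms] = √(32·3²) = 3√32 ≈ 16.9706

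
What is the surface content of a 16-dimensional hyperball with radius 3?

The surface area of an n-ball is 2π^(n/2) r^(n-1) / Γ(n/2). For n=16, r=3: 1594323·π^8/280 ≈ 5.40278e+07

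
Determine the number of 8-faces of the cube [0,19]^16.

Number of 8-faces = C(16,8) · 2^(16-8) = 12870 · 256 = 3294720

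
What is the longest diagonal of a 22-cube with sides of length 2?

Diagonal = √22 · 2 ≈ 9.38083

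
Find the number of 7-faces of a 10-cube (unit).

Choose 7 of 10 axes to span the face (C(10,7) = 120 ways), then fix each of the remaining 3 coordinates at one of its two extreme values (2^3 = 8 ways): 120·8 = 960.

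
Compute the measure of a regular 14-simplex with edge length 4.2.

V_14 = √(15) · 4.2^14 / (14! · 2^(14/2)) ≈ 0.000184466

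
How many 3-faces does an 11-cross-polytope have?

An n-cross-polytope has 2^(k+1)·C(n,k+1) k-faces. Here 2^4·C(11,4) = 16·330 = 5280.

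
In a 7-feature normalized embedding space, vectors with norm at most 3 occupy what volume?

The n-ball volume is π^(n/2)·r^n/Γ(n/2+1). With n=7, r=3: V = 11664·π^3/35 ≈ 10333.1.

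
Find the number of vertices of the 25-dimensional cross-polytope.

Number of vertices = 2n = 50.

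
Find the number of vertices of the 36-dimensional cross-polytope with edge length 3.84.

The vertices are ±e_1, ..., ±e_36, so there are 2·36 = 72.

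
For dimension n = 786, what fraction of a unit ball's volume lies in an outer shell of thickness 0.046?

1 - (1-0.046)^786 ≈ 1 - 8.414e-17 ≈ (100 - 1.11e-14)%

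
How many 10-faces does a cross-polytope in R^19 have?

Number of 10-faces = 2^(10+1) · C(19,10+1) = 2048 · 75582 = 154791936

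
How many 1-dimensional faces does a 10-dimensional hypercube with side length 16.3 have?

Number of 1-faces = C(10,1) · 2^(10-1) = 10 · 512 = 5120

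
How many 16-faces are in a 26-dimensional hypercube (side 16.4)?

f_16(26-cube) = (26 choose 16) · 2^10 = 5439216640.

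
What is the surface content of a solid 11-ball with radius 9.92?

|∂B_11(9.92)| ≈ 1.91256e+11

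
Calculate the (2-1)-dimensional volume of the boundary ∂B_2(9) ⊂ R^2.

|∂B_2(9)| = 2πr = 2π·9 ≈ 56.5487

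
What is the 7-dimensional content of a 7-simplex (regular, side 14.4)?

V_7 = √(8) · 14.4^7 / (7! · 2^(7/2)) ≈ 6368.64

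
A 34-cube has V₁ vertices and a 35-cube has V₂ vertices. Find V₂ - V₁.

V₁ = 2^34 = 17179869184. V₂ = 2^35 = 34359738368. V₂ - V₁ = 17179869184.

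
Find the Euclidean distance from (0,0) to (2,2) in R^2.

||(2,2,...,2)|| = √(2)·2 ≈ 2.82843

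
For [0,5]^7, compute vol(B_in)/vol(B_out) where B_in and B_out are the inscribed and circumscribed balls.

V_in/V_out = n^(-n/2) = 7^(-7/2) ≈ 0.00110194.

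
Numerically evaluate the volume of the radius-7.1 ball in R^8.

V_8(7.1) = π^(8/2) · (7.1)^8 / Γ(8/2 + 1) ≈ 2.62093e+07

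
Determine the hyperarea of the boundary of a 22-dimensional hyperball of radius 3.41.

S = n·V_n(r)/r = 22·V_22(3.41)/3.41 (volume-to-surface relation), giving 2.49895e+10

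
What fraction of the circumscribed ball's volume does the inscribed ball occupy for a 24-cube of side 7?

Volume scales as r^n, and r_in/r_out = 1/√24, giving (1/√24)^24 ≈ 2.7382e-17.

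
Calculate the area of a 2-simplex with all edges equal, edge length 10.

Area = (√3/4) · 10² = 43.3013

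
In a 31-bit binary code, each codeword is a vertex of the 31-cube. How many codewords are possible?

Each vertex is a binary string of length 31, so there are 2^31 = 2147483648.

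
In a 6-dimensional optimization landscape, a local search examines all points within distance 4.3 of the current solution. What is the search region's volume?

The n-ball volume is π^(n/2)·r^n/Γ(n/2+1). With n=6, r=4.3: V ≈ 32667.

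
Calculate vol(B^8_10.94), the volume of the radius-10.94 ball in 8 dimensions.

Volume = π^{8/2}·(10.94)^8/Γ(5) ≈ 8.32773e+08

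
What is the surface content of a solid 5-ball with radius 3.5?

S = n·V_n(r)/r = 5·V_5(3.5)/3.5 (volume-to-surface relation), giving 2401·π^2/6 ≈ 3949.49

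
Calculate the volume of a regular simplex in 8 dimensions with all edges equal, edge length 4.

Volume = 4^8 · √(9/2^8) / 8! ≈ 0.304762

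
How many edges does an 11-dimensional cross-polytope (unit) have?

f_1(11-orthoplex) = 2^2 · (11 choose 2) = 220.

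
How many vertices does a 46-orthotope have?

The 46-cube has 2^46 = 70368744177664 vertices.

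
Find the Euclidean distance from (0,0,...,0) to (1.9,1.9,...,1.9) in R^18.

Diagonal = √18 · 1.9 ≈ 8.06102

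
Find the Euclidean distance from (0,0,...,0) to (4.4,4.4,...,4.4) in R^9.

||(4.4,4.4,...,4.4)|| = √(9)·4.4 = 13.2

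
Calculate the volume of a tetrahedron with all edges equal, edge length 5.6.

Volume = (√2/12) · 5.6³ = 20.6965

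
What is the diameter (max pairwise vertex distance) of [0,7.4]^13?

||(7.4,7.4,...,7.4)|| = √(13)·7.4 ≈ 26.6811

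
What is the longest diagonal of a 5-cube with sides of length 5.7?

The space diagonal of an n-cube of side s is s√n. Here 5.7·√5 ≈ 12.7456.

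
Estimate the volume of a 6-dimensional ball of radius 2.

V_6(2) = π^(6/2) · (2)^6 / Γ(6/2 + 1) = 32·π^3/3 ≈ 330.734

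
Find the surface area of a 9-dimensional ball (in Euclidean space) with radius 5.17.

S = n·V_n(r)/r = 9·V_9(5.17)/5.17 (volume-to-surface relation), giving 1.51525e+07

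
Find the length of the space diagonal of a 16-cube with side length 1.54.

The space diagonal of an n-cube of side s is s√n. Here 1.54·√16 = 6.16.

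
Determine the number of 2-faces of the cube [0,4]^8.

An n-cube has C(n,k)·2^(n-k) k-faces. Here C(8,2)·2^6 = 28·64 = 1792.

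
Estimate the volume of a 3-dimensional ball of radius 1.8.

The n-ball volume is π^(n/2)·r^n/Γ(n/2+1). With n=3, r=1.8: V ≈ 24.429.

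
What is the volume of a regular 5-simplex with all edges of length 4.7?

V_5 = √(6) · 4.7^5 / (5! · 2^(5/2)) ≈ 8.27578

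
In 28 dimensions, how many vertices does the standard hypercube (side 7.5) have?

An n-cube has 2^n vertices; for n = 28 that is 2^28 = 268435456.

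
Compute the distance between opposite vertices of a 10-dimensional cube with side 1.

||(1,1,...,1)|| = √(10)·1 ≈ 3.16228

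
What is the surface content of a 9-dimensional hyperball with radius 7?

S_9(7) = 2·π^(9/2)·(7)^8 / Γ(9/2) = 26353376·π^4/15 ≈ 1.71137e+08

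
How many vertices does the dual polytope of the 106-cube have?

The vertices are ±e_1, ..., ±e_106, so there are 2·106 = 212.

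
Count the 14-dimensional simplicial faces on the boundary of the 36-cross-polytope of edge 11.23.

An n-cross-polytope has 2^(k+1)·C(n,k+1) k-faces. Here 2^15·C(36,15) = 32768·5567902560 = 182449031086080.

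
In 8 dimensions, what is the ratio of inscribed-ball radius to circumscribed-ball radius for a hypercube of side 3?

r_in / r_out = (3/2) / (3√8/2) = 1/√8 ≈ 0.353553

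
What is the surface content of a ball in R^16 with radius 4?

|∂B_16(4)| = 134217728·π^8/315 ≈ 4.04295e+09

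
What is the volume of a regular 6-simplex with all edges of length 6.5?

V = (6.5^6 / 6!) · √((6+1) / 2^6) ≈ 34.6423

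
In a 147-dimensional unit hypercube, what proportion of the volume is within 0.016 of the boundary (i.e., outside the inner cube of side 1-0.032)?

1 - (1 - 2·0.016)^147 = 1 - 0.968^147 ≈ 0.991612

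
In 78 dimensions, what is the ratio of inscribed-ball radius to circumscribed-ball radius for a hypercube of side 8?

Ratio = (s/2)/(s√78/2) = 78^(-1/2) ≈ 0.113228.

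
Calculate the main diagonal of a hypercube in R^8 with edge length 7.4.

Diagonal = √8 · 7.4 ≈ 20.9304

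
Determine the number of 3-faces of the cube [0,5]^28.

An n-cube has C(n,k)·2^(n-k) k-faces. Here C(28,3)·2^25 = 3276·33554432 = 109924319232.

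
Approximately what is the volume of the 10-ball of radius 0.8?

The n-ball volume is π^(n/2)·r^n/Γ(n/2+1). With n=10, r=0.8: V ≈ 0.273822.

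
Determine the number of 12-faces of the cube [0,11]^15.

f_12(15-cube) = (15 choose 12) · 2^3 = 3640.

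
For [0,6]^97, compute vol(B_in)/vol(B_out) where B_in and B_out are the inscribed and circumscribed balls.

V_in/V_out = n^(-n/2) = 97^(-97/2) ≈ 4.38098e-97.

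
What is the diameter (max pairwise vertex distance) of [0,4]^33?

Diagonal = √33 · 4 ≈ 22.9783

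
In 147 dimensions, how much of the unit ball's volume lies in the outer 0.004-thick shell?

1 - (1-0.004)^147 ≈ 0.445218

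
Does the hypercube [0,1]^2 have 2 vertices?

False. The 2-cube has 2^2 = 4 vertices.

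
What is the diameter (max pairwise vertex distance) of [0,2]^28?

d = √(2² + 2² + ... + 2²) [28 terms] = √(28·2²) = 2√28 ≈ 10.583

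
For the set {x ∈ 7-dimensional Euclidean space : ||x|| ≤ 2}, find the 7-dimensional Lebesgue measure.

V_7(2) = π^(7/2) · (2)^7 / Γ(7/2 + 1) = 2048·π^3/105 ≈ 604.77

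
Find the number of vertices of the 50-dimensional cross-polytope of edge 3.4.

An n-cross-polytope has 2n vertices; here n = 50, giving 100.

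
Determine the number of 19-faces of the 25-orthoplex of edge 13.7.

Each 19-face is the convex hull of 20 vertices, one chosen as ±e_i from each of 20 distinct axes: 2^20·C(25,20) = 55710842880.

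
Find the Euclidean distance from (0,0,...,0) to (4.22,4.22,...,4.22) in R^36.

d = √(4.22² + 4.22² + ... + 4.22²) [36 terms] = √(36·4.22²) = 4.22√36 = 25.32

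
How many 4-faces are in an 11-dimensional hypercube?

Choose 4 of 11 axes to span the face (C(11,4) = 330 ways), then fix each of the remaining 7 coordinates at one of its two extreme values (2^7 = 128 ways): 330·128 = 42240.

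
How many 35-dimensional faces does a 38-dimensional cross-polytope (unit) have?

Number of 35-faces = 2^(35+1) · C(38,35+1) = 68719476736 · 703 = 48309792145408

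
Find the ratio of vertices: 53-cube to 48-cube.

The 53-cube has 2^53 = 9007199254740992 vertices. The 48-cube has 2^48 = 281474976710656 vertices. Ratio: 9007199254740992/281474976710656 = 32.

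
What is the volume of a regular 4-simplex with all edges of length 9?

Volume = 9^4 · √(5/2^4) / 4! ≈ 152.821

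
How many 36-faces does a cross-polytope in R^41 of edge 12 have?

f_36(41-orthoplex) = 2^37 · (41 choose 37) = 13918442818109440.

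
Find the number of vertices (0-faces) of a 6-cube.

f_0(6-cube) = (6 choose 0) · 2^6 = 64.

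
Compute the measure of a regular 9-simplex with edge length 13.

Volume = 13^9 · √(10/2^9) / 9! ≈ 4084.06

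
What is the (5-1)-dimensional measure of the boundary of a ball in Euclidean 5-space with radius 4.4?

S = n·V_n(r)/r = 5·V_5(4.4)/4.4 (volume-to-surface relation), giving 9864.59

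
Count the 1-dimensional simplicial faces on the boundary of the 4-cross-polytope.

An n-cross-polytope has 2^(k+1)·C(n,k+1) k-faces. Here 2^2·C(4,2) = 4·6 = 24.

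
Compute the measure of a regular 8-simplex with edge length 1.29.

V = (1.29^8 / 8!) · √((8+1) / 2^8) ≈ 3.56614e-05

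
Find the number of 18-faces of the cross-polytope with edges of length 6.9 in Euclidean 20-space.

Number of 18-faces = 2^(18+1) · C(20,18+1) = 524288 · 20 = 10485760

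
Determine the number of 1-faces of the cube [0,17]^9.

Choose 1 of 9 axes to span the face (C(9,1) = 9 ways), then fix each of the remaining 8 coordinates at one of its two extreme values (2^8 = 256 ways): 9·256 = 2304.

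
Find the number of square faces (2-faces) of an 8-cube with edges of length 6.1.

f_2(8-cube) = (8 choose 2) · 2^6 = 1792.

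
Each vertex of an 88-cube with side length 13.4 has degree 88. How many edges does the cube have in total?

Each of the 2^88 = 309485009821345068724781056 vertices has degree 88; total edges = 88·2^88/2 = 13617340432139183023890366464.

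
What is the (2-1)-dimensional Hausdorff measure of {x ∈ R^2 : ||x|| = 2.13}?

|∂B_2(2.13)| = 2πr = 2π·2.13 ≈ 13.3832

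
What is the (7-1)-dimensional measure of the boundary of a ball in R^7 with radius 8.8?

S = n·V_n(r)/r = 7·V_7(8.8)/8.8 (volume-to-surface relation), giving 1.53594e+07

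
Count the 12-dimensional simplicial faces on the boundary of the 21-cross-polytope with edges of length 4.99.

f_12(21-orthoplex) = 2^13 · (21 choose 13) = 1666990080.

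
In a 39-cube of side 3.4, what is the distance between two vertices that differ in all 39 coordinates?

Diagonal = √39 · 3.4 ≈ 21.233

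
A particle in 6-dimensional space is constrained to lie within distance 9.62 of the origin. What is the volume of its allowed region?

V_6(9.62) = π^(6/2) · (9.62)^6 / Γ(6/2 + 1) ≈ 4.09589e+06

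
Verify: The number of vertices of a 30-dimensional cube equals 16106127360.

False. The 30-cube has 2^30 = 1073741824 vertices.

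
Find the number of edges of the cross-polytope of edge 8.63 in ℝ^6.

f_1(6-orthoplex) = 2^2 · (6 choose 2) = 60.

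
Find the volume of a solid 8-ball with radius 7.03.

Volume = π^{8/2}·(7.03)^8/Γ(5) ≈ 2.4212e+07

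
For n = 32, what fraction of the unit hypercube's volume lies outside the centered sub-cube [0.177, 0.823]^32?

The inner cube has side 1-2·0.177 = 0.646 and volume (0.646)^32 ≈ 8.461e-07, so the shell holds 0.9999991539 of the volume.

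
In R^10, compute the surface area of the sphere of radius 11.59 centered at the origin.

S = n·V_n(r)/r = 10·V_10(11.59)/11.59 (volume-to-surface relation), giving 9.62319e+10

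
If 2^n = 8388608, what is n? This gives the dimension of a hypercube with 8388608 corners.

2^n = 8388608 ⇒ n = log_2(8388608) = 23.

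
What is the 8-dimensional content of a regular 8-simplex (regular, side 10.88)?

V_8 = √(9) · 10.88^8 / (8! · 2^(8/2)) ≈ 913.086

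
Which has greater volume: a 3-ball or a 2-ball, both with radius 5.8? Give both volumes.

V_3(5.8) ≈ 817.283. V_2(5.8) ≈ 105.683. The 3-ball is larger.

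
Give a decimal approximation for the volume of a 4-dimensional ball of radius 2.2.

Volume = π^{4/2}·(2.2)^4/Γ(3) ≈ 115.601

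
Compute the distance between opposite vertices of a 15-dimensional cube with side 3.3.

The space diagonal of an n-cube of side s is s√n. Here 3.3·√15 ≈ 12.7808.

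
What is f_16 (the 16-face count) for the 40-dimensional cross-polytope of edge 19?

Number of 16-faces = 2^(16+1) · C(40,16+1) = 131072 · 88732378800 = 11630330354073600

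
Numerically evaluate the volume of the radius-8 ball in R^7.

The n-ball volume is π^(n/2)·r^n/Γ(n/2+1). With n=7, r=8: V = 33554432·π^3/105 ≈ 9.90855e+06.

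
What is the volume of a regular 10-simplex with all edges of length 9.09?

V = (9.09^10 / 10!) · √((10+1) / 2^10) ≈ 110.007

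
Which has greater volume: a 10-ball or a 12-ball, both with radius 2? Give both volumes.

V_10(2.0) ≈ 2611.37. V_12(2.0) ≈ 5469.24. The 12-ball is larger.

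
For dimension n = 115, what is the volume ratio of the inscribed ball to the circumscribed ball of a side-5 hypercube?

V_in / V_out = (r_in/r_out)^115 = (1/√115)^115 = 115^(-115/2) ≈ 3.235e-119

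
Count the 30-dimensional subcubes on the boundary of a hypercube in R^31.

Choose 30 of 31 axes to span the face (C(31,30) = 31 ways), then fix each of the remaining 1 coordinate at one of its two extreme values (2^1 = 2 ways): 31·2 = 62.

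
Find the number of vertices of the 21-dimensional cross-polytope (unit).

The vertices are ±e_1, ..., ±e_21, so there are 2·21 = 42.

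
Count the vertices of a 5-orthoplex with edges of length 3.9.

Number of vertices = 2n = 10.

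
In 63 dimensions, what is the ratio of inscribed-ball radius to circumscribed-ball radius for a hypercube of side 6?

Ratio = (s/2)/(s√63/2) = 63^(-1/2) ≈ 0.125988.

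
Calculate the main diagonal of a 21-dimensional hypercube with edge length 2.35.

||(2.35,2.35,...,2.35)|| = √(21)·2.35 ≈ 10.7691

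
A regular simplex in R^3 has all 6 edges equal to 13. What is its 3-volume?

Volume = (√2/12) · 13³ = 258.919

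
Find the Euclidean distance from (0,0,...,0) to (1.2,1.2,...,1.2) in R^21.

||(1.2,1.2,...,1.2)|| = √(21)·1.2 ≈ 5.49909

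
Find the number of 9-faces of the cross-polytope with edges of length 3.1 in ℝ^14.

Each 9-face is the convex hull of 10 vertices, one chosen as ±e_i from each of 10 distinct axes: 2^10·C(14,10) = 1025024.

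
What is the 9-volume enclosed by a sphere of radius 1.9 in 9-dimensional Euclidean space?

V_9(1.9) = π^(9/2) · (1.9)^9 / Γ(9/2 + 1) ≈ 1064.39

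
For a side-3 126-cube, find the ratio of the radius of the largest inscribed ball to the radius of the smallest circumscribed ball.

For an n-cube of any side s, the inradius is s/2 and the circumradius is s√n/2, so the ratio is 1/√126 ≈ 0.0890871.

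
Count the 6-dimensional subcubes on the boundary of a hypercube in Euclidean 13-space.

f_6(13-cube) = (13 choose 6) · 2^7 = 219648.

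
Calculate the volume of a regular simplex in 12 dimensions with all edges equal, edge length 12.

V_12 = √(13) · 12^12 / (12! · 2^(12/2)) ≈ 1048.65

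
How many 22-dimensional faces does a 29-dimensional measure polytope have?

An n-cube has C(n,k)·2^(n-k) k-faces. Here C(29,22)·2^7 = 1560780·128 = 199779840.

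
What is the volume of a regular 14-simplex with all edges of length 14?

Volume = 14^14 · √(15/2^14) / 14! ≈ 3856.74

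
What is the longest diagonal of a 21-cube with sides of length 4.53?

||(4.53,4.53,...,4.53)|| = √(21)·4.53 ≈ 20.7591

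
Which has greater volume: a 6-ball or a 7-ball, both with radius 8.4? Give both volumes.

V_6(8.4) ≈ 1.81541e+06. V_7(8.4) ≈ 1.39423e+07. The 7-ball is larger.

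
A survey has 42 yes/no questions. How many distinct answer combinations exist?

Each vertex is a binary string of length 42, so there are 2^42 = 4398046511104.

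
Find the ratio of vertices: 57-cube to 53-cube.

The 57-cube has 2^57 = 144115188075855872 vertices. The 53-cube has 2^53 = 9007199254740992 vertices. Ratio: 144115188075855872/9007199254740992 = 16.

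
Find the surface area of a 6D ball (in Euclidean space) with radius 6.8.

|∂B_6(6.8)| ≈ 450811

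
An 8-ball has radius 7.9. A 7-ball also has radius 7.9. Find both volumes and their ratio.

V_8(7.9) ≈ 6.15751e+07. V_7(7.9) ≈ 9.0734e+06. Ratio V_8/V_7 ≈ 6.786.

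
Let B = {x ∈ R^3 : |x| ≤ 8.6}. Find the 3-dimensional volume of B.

V_3(8.6) = π^(3/2) · (8.6)^3 / Γ(3/2 + 1) ≈ 2664.31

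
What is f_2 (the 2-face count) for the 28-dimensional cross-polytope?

Number of 2-faces = 2^(2+1) · C(28,2+1) = 8 · 3276 = 26208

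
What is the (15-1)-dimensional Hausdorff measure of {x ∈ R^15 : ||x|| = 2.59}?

|∂B_15(2.59)| ≈ 3.49718e+06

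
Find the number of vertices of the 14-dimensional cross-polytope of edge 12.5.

Number of vertices = 2n = 28.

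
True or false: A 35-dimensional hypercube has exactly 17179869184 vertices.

False. The 35-cube has 2^35 = 34359738368 vertices.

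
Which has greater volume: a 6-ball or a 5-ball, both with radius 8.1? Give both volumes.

V_6(8.1) ≈ 1.45951e+06. V_5(8.1) ≈ 183537. The 6-ball is larger.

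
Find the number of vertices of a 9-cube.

An n-cube has 2^n vertices; for n = 9 that is 2^9 = 512.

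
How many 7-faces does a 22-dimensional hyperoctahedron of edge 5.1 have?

Each 7-face is the convex hull of 8 vertices, one chosen as ±e_i from each of 8 distinct axes: 2^8·C(22,8) = 81861120.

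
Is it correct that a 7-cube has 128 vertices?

True. The 7-cube has 2^7 = 128 vertices.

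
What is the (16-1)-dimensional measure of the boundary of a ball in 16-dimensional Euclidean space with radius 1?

S = n·V_n(r)/r = 16·V_16(1)/1 (volume-to-surface relation), giving π^8/2520 ≈ 3.76529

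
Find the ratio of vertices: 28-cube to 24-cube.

The 28-cube has 2^28 = 268435456 vertices. The 24-cube has 2^24 = 16777216 vertices. Ratio: 268435456/16777216 = 16.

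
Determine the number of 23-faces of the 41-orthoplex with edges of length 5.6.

f_23(41-orthoplex) = 2^24 · (41 choose 24) = 2543165570757427200.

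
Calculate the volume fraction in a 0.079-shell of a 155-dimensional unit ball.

V(inner)/V(outer) = ((1-0.079)/1)^155 ≈ 2.886e-06, so the shell fraction is 0.9999971144.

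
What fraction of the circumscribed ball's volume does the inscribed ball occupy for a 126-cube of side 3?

Volume scales as r^n, and r_in/r_out = 1/√126, giving (1/√126)^126 ≈ 4.74958e-133.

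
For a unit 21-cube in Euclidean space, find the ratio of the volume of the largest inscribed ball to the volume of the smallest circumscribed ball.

The radii are 1/2 and 1√21/2, so the volume ratio is (1/√21)^21 = 21^{-21/2} ≈ 1.30827e-14.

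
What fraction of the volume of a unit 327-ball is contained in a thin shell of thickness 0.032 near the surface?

1 - (1-0.032)^327 ≈ 0.999976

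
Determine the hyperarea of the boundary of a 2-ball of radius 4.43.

S = n·V_n(r)/r = 2·V_2(4.43)/4.43 (volume-to-surface relation), giving 2πr = 2π·4.43 ≈ 27.8345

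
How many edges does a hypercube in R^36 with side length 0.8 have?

Number of 1-faces = C(36,1)·2^(36-1) = 36·34359738368 = 1236950581248.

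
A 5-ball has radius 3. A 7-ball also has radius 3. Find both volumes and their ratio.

V_5(3) ≈ 1279.1. V_7(3) ≈ 10333.1. Ratio V_5/V_7 ≈ 0.1238.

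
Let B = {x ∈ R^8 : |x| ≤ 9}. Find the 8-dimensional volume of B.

V_8(9) = π^(8/2) · (9)^8 / Γ(8/2 + 1) = 14348907·π^4/8 ≈ 1.74714e+08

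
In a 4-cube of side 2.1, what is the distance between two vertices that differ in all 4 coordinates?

The space diagonal of an n-cube of side s is s√n. Here 2.1·√4 = 4.2.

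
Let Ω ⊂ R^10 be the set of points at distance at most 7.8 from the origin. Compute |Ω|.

V_10(7.8) = π^(10/2) · (7.8)^10 / Γ(10/2 + 1) ≈ 2.12576e+09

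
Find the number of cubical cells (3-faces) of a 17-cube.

Choose 3 of 17 axes to span the face (C(17,3) = 680 ways), then fix each of the remaining 14 coordinates at one of its two extreme values (2^14 = 16384 ways): 680·16384 = 11141120.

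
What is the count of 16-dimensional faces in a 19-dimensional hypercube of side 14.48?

Choose 16 of 19 axes to span the face (C(19,16) = 969 ways), then fix each of the remaining 3 coordinates at one of its two extreme values (2^3 = 8 ways): 969·8 = 7752.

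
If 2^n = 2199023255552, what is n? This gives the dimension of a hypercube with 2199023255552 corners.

The n-cube has 2^n vertices, and 2199023255552 = 2^41, so n = 41.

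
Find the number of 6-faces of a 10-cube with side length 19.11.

An n-cube has C(n,k)·2^(n-k) k-faces. Here C(10,6)·2^4 = 210·16 = 3360.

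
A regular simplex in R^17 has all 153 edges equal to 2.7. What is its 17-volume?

For a regular n-simplex with edge a, V = (a^n / n!)·√((n+1)/2^n). With a=2.7, n=17: V ≈ 7.09572e-10.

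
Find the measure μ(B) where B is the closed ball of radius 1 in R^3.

V_3(1) = π^(3/2) · (1)^3 / Γ(3/2 + 1) = 4·π/3 ≈ 4.18879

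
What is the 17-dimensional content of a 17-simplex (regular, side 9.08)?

V_17 = √(18) · 9.08^17 / (17! · 2^(17/2)) ≈ 0.638664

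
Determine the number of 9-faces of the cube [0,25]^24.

Choose 9 of 24 axes to span the face (C(24,9) = 1307504 ways), then fix each of the remaining 15 coordinates at one of its two extreme values (2^15 = 32768 ways): 1307504·32768 = 42844291072.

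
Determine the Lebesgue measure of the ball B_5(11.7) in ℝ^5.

Volume = π^{5/2}·(11.7)^5/Γ(7/2) ≈ 1.15406e+06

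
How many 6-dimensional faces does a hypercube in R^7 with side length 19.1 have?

An n-cube has C(n,k)·2^(n-k) k-faces. Here C(7,6)·2^1 = 7·2 = 14.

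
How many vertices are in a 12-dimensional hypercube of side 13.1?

An n-cube has C(n,k)·2^(n-k) k-faces. Here C(12,0)·2^12 = 1·4096 = 4096.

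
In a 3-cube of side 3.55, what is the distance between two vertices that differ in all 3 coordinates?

Diagonal = √3 · 3.55 ≈ 6.14878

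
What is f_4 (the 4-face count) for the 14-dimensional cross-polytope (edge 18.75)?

Each 4-face is the convex hull of 5 vertices, one chosen as ±e_i from each of 5 distinct axes: 2^5·C(14,5) = 64064.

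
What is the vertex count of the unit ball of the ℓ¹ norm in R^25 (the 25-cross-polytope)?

An n-cross-polytope has 2n vertices; here n = 25, giving 50.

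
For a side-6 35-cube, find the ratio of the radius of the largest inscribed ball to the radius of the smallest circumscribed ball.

r_in = 6/2 (half the side); r_out = 6√35/2 (half the diagonal). Ratio = 1/√35 ≈ 0.169031.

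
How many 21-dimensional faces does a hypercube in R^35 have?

An n-cube has C(n,k)·2^(n-k) k-faces. Here C(35,21)·2^14 = 2319959400·16384 = 38010214809600.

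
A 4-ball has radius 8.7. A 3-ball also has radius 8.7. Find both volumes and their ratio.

V_4(8.7) ≈ 28271.4. V_3(8.7) ≈ 2758.33. Ratio V_4/V_3 ≈ 10.25.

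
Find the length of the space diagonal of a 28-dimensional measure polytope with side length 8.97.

The space diagonal of an n-cube of side s is s√n. Here 8.97·√28 ≈ 47.4648.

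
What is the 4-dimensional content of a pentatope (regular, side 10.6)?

V = (10.6^4 / 4!) · √((4+1) / 2^4) ≈ 294.061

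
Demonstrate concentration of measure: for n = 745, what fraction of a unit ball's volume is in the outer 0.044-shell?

1 - (1-0.044)^745 ≈ 1 - 2.761e-15 ≈ (100 - 2.78e-13)%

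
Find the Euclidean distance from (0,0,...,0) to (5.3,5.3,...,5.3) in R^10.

Diagonal = √10 · 5.3 ≈ 16.7601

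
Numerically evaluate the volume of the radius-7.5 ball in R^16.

The n-ball volume is π^(n/2)·r^n/Γ(n/2+1). With n=16, r=7.5: V = 145964630126953125·π^8/58720256 ≈ 2.35862e+13.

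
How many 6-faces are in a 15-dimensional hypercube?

An n-cube has C(n,k)·2^(n-k) k-faces. Here C(15,6)·2^9 = 5005·512 = 2562560.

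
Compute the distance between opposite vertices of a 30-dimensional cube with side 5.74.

Diagonal = √30 · 5.74 ≈ 31.4393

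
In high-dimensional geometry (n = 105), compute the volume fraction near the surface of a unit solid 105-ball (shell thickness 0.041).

1 - (1-0.041)^105 ≈ 0.98767 ≈ 98.77%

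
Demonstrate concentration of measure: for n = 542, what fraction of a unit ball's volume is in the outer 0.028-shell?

1 - (1-0.028)^542 ≈ 0.9999997934 ≈ 99.999979%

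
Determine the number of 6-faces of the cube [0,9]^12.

Choose 6 of 12 axes to span the face (C(12,6) = 924 ways), then fix each of the remaining 6 coordinates at one of its two extreme values (2^6 = 64 ways): 924·64 = 59136.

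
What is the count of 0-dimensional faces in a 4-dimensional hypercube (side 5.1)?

An n-cube has C(n,k)·2^(n-k) k-faces. Here C(4,0)·2^4 = 1·16 = 16.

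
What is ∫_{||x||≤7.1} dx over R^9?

The n-ball volume is π^(n/2)·r^n/Γ(n/2+1). With n=9, r=7.1: V ≈ 1.51232e+08.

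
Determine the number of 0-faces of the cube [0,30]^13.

An n-cube has C(n,k)·2^(n-k) k-faces. Here C(13,0)·2^13 = 1·8192 = 8192.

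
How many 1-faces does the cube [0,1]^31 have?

Each of the 2^31 = 2147483648 vertices has degree 31; total edges = 31·2^31/2 = 33285996544.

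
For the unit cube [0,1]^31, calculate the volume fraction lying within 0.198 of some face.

Shell fraction = 1 - (1-0.396)^31 ≈ 0.999999837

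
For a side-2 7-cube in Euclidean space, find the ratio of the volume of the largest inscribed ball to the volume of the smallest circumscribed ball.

Volume scales as r^n, and r_in/r_out = 1/√7, giving (1/√7)^7 ≈ 0.00110194.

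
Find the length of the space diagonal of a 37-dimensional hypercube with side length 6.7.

||(6.7,6.7,...,6.7)|| = √(37)·6.7 ≈ 40.7545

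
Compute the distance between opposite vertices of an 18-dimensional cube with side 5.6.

||(5.6,5.6,...,5.6)|| = √(18)·5.6 ≈ 23.7588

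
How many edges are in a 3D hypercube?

Number of 1-faces = C(3,1) · 2^(3-1) = 3 · 4 = 12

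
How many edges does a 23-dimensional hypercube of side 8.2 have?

The 23-cube has n·2^(n-1) = 23·2^22 = 23·4194304 = 96468992 edges.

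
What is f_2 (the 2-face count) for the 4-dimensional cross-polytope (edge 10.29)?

An n-cross-polytope has 2^(k+1)·C(n,k+1) k-faces. Here 2^3·C(4,3) = 8·4 = 32.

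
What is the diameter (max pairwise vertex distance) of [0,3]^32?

d = √(3² + 3² + ... + 3²) [32 terms] = √(32·3²) = 3√32 ≈ 16.9706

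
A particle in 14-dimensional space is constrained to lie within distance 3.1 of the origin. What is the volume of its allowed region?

V_14(3.1) = π^(14/2) · (3.1)^14 / Γ(14/2 + 1) ≈ 4.5361e+06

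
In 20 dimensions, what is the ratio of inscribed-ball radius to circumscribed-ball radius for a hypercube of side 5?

r_in / r_out = (5/2) / (5√20/2) = 1/√20 ≈ 0.223607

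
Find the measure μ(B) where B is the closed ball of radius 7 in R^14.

Volume = π^{14/2}·(7)^14/Γ(8) = 96889010407·π^7/720 ≈ 4.06435e+11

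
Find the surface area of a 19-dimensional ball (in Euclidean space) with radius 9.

S = n·V_n(r)/r = 19·V_19(9)/9 (volume-to-surface relation), giving 1897492673384285184·π^9/425425 ≈ 1.32955e+17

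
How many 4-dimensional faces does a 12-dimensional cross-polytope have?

An n-cross-polytope has 2^(k+1)·C(n,k+1) k-faces. Here 2^5·C(12,5) = 32·792 = 25344.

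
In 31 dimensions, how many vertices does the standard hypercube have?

An n-cube has 2^n vertices; for n = 31 that is 2^31 = 2147483648.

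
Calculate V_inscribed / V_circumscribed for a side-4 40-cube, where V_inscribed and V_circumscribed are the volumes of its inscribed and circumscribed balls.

V_in / V_out = (r_in/r_out)^40 = (1/√40)^40 = 40^(-40/2) ≈ 9.09495e-33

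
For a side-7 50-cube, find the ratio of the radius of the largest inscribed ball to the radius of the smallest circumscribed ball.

Ratio = (s/2)/(s√50/2) = 50^(-1/2) ≈ 0.141421.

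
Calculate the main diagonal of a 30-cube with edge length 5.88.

d = √(5.88² + 5.88² + ... + 5.88²) [30 terms] = √(30·5.88²) = 5.88√30 ≈ 32.2061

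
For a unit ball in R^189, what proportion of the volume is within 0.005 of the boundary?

Shell fraction = 1 - (1-0.005)^189 ≈ 0.612241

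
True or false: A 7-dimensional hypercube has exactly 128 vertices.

True. The 7-cube has 2^7 = 128 vertices.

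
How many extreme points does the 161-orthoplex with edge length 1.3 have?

An n-cross-polytope has 2n vertices; here n = 161, giving 322.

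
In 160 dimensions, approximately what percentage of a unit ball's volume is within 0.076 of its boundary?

1 - (1-0.076)^160 ≈ 0.9999967825 ≈ 99.999678%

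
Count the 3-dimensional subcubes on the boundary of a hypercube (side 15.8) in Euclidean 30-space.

Number of 3-faces = C(30,3) · 2^(30-3) = 4060 · 134217728 = 544923975680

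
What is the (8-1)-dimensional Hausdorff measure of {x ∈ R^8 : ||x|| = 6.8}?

|∂B_8(6.8)| ≈ 2.18293e+07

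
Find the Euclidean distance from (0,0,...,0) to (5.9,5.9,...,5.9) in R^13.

||(5.9,5.9,...,5.9)|| = √(13)·5.9 ≈ 21.2728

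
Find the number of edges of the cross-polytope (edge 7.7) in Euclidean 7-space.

An n-cross-polytope has 2^(k+1)·C(n,k+1) k-faces. Here 2^2·C(7,2) = 4·21 = 84.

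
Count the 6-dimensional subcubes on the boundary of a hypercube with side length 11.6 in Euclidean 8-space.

f_6(8-cube) = (8 choose 6) · 2^2 = 112.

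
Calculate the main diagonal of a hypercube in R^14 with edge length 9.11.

Diagonal = √14 · 9.11 ≈ 34.0865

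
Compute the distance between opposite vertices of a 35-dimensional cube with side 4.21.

||(4.21,4.21,...,4.21)|| = √(35)·4.21 ≈ 24.9067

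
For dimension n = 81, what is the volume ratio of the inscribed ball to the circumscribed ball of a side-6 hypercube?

The radii are 6/2 and 6√81/2, so the volume ratio is (1/√81)^81 = 81^{-81/2} ≈ 5.08577e-78.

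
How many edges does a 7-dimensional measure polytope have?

Each of the 2^7 = 128 vertices has degree 7; total edges = 7·2^7/2 = 448.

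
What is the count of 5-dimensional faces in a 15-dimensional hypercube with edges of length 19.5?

f_5(15-cube) = (15 choose 5) · 2^10 = 3075072.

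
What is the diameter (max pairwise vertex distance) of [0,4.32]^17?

d = √(4.32² + 4.32² + ... + 4.32²) [17 terms] = √(17·4.32²) = 4.32√17 ≈ 17.8118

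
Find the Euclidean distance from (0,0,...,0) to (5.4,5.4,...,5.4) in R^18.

Diagonal = √18 · 5.4 ≈ 22.9103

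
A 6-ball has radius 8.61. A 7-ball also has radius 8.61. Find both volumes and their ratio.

V_6(8.61) ≈ 2.10532e+06. V_7(8.61) ≈ 1.6573e+07. Ratio V_6/V_7 ≈ 0.127.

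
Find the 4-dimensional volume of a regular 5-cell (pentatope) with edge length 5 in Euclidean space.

For a regular n-simplex with edge a, V = (a^n / n!)·√((n+1)/2^n). With a=5, n=4: V ≈ 14.5577.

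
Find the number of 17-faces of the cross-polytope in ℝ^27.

An n-cross-polytope has 2^(k+1)·C(n,k+1) k-faces. Here 2^18·C(27,18) = 262144·4686825 = 1228623052800.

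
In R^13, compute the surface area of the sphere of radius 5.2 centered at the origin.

S = n·V_n(r)/r = 13·V_13(5.2)/5.2 (volume-to-surface relation), giving 4.62727e+09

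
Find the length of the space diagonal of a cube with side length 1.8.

The space diagonal of an n-cube of side s is s√n. Here 1.8·√3 ≈ 3.11769.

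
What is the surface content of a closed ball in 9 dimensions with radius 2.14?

S = n·V_n(r)/r = 9·V_9(2.14)/2.14 (volume-to-surface relation), giving 13057.8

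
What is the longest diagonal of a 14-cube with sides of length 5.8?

||(5.8,5.8,...,5.8)|| = √(14)·5.8 ≈ 21.7016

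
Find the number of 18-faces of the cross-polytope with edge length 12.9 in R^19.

Each 18-face is the convex hull of 19 vertices, one chosen as ±e_i from each of 19 distinct axes: 2^19·C(19,19) = 524288.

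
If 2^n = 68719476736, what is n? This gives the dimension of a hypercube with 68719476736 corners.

2^n = 68719476736 ⇒ n = log_2(68719476736) = 36.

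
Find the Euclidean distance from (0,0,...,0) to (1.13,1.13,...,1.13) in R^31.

Diagonal = √31 · 1.13 ≈ 6.29157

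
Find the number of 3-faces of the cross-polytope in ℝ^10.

An n-cross-polytope has 2^(k+1)·C(n,k+1) k-faces. Here 2^4·C(10,4) = 16·210 = 3360.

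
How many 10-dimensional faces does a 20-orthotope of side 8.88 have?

Number of 10-faces = C(20,10) · 2^(20-10) = 184756 · 1024 = 189190144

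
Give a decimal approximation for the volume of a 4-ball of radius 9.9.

Volume = π^{4/2}·(9.9)^4/Γ(3) ≈ 47403.5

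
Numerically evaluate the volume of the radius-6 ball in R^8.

V_8(6) = π^(8/2) · (6)^8 / Γ(8/2 + 1) = 69984·π^4 ≈ 6.81708e+06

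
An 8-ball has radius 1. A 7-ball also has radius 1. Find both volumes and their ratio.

V_8(1) ≈ 4.05871. V_7(1) ≈ 4.72477. Ratio V_8/V_7 ≈ 0.859.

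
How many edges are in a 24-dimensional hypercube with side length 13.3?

Choose 1 of 24 axes to span the face (C(24,1) = 24 ways), then fix each of the remaining 23 coordinates at one of its two extreme values (2^23 = 8388608 ways): 24·8388608 = 201326592.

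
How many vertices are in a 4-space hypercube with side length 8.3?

An n-cube has C(n,k)·2^(n-k) k-faces. Here C(4,0)·2^4 = 1·16 = 16.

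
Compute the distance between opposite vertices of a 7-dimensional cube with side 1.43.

Diagonal = √7 · 1.43 ≈ 3.78342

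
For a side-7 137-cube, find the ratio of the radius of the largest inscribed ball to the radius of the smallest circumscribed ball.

r_in = 7/2 (half the side); r_out = 7√137/2 (half the diagonal). Ratio = 1/√137 ≈ 0.0854358.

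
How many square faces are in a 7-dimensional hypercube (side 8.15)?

Choose 2 of 7 axes to span the face (C(7,2) = 21 ways), then fix each of the remaining 5 coordinates at one of its two extreme values (2^5 = 32 ways): 21·32 = 672.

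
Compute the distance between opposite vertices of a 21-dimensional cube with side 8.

The space diagonal of an n-cube of side s is s√n. Here 8·√21 ≈ 36.6606.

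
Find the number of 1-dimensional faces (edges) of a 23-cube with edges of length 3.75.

Number of 1-faces = C(23,1)·2^(23-1) = 23·4194304 = 96468992.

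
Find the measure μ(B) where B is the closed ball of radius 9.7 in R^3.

V_3(9.7) = π^(3/2) · (9.7)^3 / Γ(3/2 + 1) ≈ 3823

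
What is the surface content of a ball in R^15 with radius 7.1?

The surface area of an n-ball is 2π^(n/2) r^(n-1) / Γ(n/2). For n=15, r=7.1: 4.73302e+12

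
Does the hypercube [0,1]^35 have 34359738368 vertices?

True. The 35-cube has 2^35 = 34359738368 vertices.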